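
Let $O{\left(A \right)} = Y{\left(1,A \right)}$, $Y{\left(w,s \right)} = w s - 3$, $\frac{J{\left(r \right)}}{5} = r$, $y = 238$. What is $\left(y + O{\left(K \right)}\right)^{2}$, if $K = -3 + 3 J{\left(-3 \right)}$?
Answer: $34969$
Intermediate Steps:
$J{\left(r \right)} = 5 r$
$Y{\left(w,s \right)} = -3 + s w$ ($Y{\left(w,s \right)} = s w - 3 = -3 + s w$)
$K = -48$ ($K = -3 + 3 \cdot 5 \left(-3\right) = -3 + 3 \left(-15\right) = -3 - 45 = -48$)
$O{\left(A \right)} = -3 + A$ ($O{\left(A \right)} = -3 + A 1 = -3 + A$)
$\left(y + O{\left(K \right)}\right)^{2} = \left(238 - 51\right)^{2} = 187^{2} = 34969$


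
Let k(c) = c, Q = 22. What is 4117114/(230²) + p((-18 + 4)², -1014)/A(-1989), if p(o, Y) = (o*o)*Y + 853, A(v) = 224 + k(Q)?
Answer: -257449919482/1626675 ≈ -1.5827e+5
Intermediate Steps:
A(v) = 246 (A(v) = 224 + 22 = 246)
p(o, Y) = 853 + Y*o² (p(o, Y) = o²*Y + 853 = Y*o² + 853 = 853 + Y*o²)
4117114/(230²) + p((-18 + 4)², -1014)/A(-1989) = 4117114/(230²) + (853 - 1014*(-18 + 4)⁴)/246 = 4117114/52900 + (853 - 1014*((-14)²)²)*(1/246) = 4117114*(1/52900) + (853 - 1014*196²)*(1/246) = 2058557/26450 + (853 - 1014*38416)*(1/246) = 2058557/26450 + (853 - 38953824)*(1/246) = 2058557/26450 - 38952971*1/246 = 2058557/26450 - 38952971/246 = -257449919482/1626675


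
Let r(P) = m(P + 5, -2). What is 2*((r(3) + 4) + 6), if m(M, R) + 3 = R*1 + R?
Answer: 6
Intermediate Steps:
m(M, R) = -3 + 2*R (m(M, R) = -3 + (R*1 + R) = -3 + (R + R) = -3 + 2*R)
r(P) = -7 (r(P) = -3 + 2*(-2) = -3 - 4 = -7)
2*((r(3) + 4) + 6) = 2*((-7 + 4) + 6) = 2*(-3 + 6) = 2*3 = 6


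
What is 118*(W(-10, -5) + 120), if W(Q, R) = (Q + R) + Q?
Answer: 11210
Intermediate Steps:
W(Q, R) = R + 2*Q
118*(W(-10, -5) + 120) = 118*((-5 + 2*(-10)) + 120) = 118*((-5 - 20) + 120) = 118*(-25 + 120) = 118*95 = 11210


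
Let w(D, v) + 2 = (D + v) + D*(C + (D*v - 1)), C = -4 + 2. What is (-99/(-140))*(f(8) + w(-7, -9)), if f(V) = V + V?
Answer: -20889/70 ≈ -298.41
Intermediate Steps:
C = -2
f(V) = 2*V
w(D, v) = -2 + D + v + D*(-3 + D*v) (w(D, v) = -2 + ((D + v) + D*(-2 + (D*v - 1))) = -2 + ((D + v) + D*(-2 + (-1 + D*v))) = -2 + ((D + v) + D*(-3 + D*v)) = -2 + (D + v + D*(-3 + D*v)) = -2 + D + v + D*(-3 + D*v))
(-99/(-140))*(f(8) + w(-7, -9)) = (-99/(-140))*(2*8 + (-2 - 9 - 2*(-7) - 9*(-7)²)) = (-99*(-1/140))*(16 + (-2 - 9 + 14 - 9*49)) = 99*(16 + (-2 - 9 + 14 - 441))/140 = 99*(16 - 438)/140 = (99/140)*(-422) = -20889/70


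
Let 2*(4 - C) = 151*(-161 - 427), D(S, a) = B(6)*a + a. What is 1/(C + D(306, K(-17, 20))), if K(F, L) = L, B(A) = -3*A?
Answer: 1/44058 ≈ 2.2697e-5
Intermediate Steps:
D(S, a) = -17*a (D(S, a) = (-3*6)*a + a = -18*a + a = -17*a)
C = 44398 (C = 4 - 151*(-161 - 427)/2 = 4 - 151*(-588)/2 = 4 - 1/2*(-88788) = 4 + 44394 = 44398)
1/(C + D(306, K(-17, 20))) = 1/(44398 - 17*20) = 1/(44398 - 340) = 1/44058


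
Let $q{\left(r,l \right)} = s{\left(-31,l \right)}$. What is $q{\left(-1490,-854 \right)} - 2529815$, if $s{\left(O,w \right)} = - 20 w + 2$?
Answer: $-2512733$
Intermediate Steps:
$s{\left(O,w \right)} = 2 - 20 w$
$q{\left(r,l \right)} = 2 - 20 l$
$q{\left(-1490,-854 \right)} - 2529815 = \left(2 - -17080\right) - 2529815 = \left(2 + 17080\right) - 2529815 = 17082 - 2529815 = -2512733$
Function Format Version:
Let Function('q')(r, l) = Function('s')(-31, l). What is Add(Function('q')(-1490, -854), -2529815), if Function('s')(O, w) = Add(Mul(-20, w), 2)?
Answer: -2512733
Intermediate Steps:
Function('s')(O, w) = Add(2, Mul(-20, w))
Function('q')(r, l) = Add(2, Mul(-20, l))
Add(Function('q')(-1490, -854), -2529815) = Add(Add(2, Mul(-20, -854)), -2529815) = Add(Add(2, 17080), -2529815) = Add(17082, -2529815) = -2512733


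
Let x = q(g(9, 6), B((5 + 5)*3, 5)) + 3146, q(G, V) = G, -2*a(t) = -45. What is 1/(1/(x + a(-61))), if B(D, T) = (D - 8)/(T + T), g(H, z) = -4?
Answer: 6329/2 ≈ 3164.5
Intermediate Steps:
B(D, T) = (-8 + D)/(2*T) (B(D, T) = (-8 + D)/((2*T)) = (-8 + D)*(1/(2*T)) = (-8 + D)/(2*T))
a(t) = 45/2 (a(t) = -1/2*(-45) = 45/2)
x = 3142 (x = -4 + 3146 = 3142)
1/(1/(x + a(-61))) = 1/(1/(3142 + 45/2)) = 1/(1/(6329/2)) = 1/(2/6329) = 6329/2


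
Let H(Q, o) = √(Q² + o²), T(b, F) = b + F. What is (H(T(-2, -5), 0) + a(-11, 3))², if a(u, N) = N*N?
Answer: 256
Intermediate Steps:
T(b, F) = F + b
a(u, N) = N²
(H(T(-2, -5), 0) + a(-11, 3))² = (√((-5 - 2)² + 0²) + 3²)² = (√((-7)² + 0) + 9)² = (√(49 + 0) + 9)² = (√49 + 9)² = (7 + 9)² = 16² = 256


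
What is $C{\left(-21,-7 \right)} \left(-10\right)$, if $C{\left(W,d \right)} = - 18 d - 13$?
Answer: $-1130$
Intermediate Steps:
$C{\left(W,d \right)} = -13 - 18 d$
$C{\left(-21,-7 \right)} \left(-10\right) = \left(-13 - -126\right) \left(-10\right) = \left(-13 + 126\right) \left(-10\right) = 113 \left(-10\right) = -1130$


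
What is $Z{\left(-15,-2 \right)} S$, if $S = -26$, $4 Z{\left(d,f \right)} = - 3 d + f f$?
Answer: $- \frac{637}{2} \approx -318.5$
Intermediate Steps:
$Z{\left(d,f \right)} = - \frac{3 d}{4} + \frac{f^{2}}{4}$ ($Z{\left(d,f \right)} = \frac{- 3 d + f f}{4} = \frac{- 3 d + f^{2}}{4} = \frac{f^{2} - 3 d}{4} = - \frac{3 d}{4} + \frac{f^{2}}{4}$)
$Z{\left(-15,-2 \right)} S = \left(\left(- \frac{3}{4}\right) \left(-15\right) + \frac{\left(-2\right)^{2}}{4}\right) \left(-26\right) = \left(\frac{45}{4} + \frac{1}{4} \cdot 4\right) \left(-26\right) = \left(\frac{45}{4} + 1\right) \left(-26\right) = \frac{49}{4} \left(-26\right) = - \frac{637}{2}$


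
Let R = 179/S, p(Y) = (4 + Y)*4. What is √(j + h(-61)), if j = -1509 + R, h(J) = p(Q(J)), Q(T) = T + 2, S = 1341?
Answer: I*√345443090/447 ≈ 41.58*I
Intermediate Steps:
Q(T) = 2 + T
p(Y) = 16 + 4*Y
h(J) = 24 + 4*J (h(J) = 16 + 4*(2 + J) = 16 + (8 + 4*J) = 24 + 4*J)
R = 179/1341 ≈ 0.13348
j = -2023390/1341 (j = -1509 + 179/1341 = -2023390/1341 ≈ -1508.9)
√(j + h(-61)) = √(-2023390/1341 + (24 + 4*(-61))) = √(-2023390/1341 + (24 - 244)) = √(-2023390/1341 - 220) = √(-2318410/1341) = I*√345443090/447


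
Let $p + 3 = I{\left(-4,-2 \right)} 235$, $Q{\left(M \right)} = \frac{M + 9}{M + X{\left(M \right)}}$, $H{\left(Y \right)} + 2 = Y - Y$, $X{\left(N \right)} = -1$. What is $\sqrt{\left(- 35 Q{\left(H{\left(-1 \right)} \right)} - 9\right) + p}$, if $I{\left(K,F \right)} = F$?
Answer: $\frac{i \sqrt{3603}}{3} \approx 20.008 i$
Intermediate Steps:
$H{\left(Y \right)} = -2$ ($H{\left(Y \right)} = -2 + \left(Y - Y\right) = -2 + 0 = -2$)
$Q{\left(M \right)} = \frac{9 + M}{-1 + M}$ ($Q{\left(M \right)} = \frac{M + 9}{M - 1} = \frac{9 + M}{-1 + M}$)
$p = -473$ ($p = -3 - 470 = -473$)
$\sqrt{\left(- 35 Q{\left(H{\left(-1 \right)} \right)} - 9\right) + p} = \sqrt{\left(- 35 \frac{9 - 2}{-1 - 2} - 9\right) - 473} = \sqrt{\left(- 35 \frac{1}{-3} \cdot 7 - 9\right) - 473} = \sqrt{\left(- 35 \left(\left(- \frac{1}{3}\right) 7\right) - 9\right) - 473} = \sqrt{\left(\left(-35\right) \left(- \frac{7}{3}\right) - 9\right) - 473} = \sqrt{\left(\frac{245}{3} - 9\right) - 473} = \sqrt{\frac{218}{3} - 473} = \sqrt{- \frac{1201}{3}} = \frac{i \sqrt{3603}}{3}$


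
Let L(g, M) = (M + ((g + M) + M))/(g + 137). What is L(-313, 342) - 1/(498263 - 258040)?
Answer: -171279175/42279248 ≈ -4.0511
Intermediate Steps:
L(g, M) = (g + 3*M)/(137 + g) (L(g, M) = (M + ((M + g) + M))/(137 + g) = (M + (g + 2*M))/(137 + g) = (g + 3*M)/(137 + g))
L(-313, 342) - 1/(498263 - 258040) = (-313 + 3*342)/(137 - 313) - 1/(498263 - 258040) = (-313 + 1026)/(-176) - 1/240223 = -1/176*713 - 1*1/240223 = -713/176 - 1/240223 = -171279175/42279248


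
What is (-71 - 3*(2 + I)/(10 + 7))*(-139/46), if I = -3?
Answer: 83678/391 ≈ 214.01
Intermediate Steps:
(-71 - 3*(2 + I)/(10 + 7))*(-139/46) = (-71 - 3*(2 - 3)/(10 + 7))*(-139/46) = (-71 - (-3)/17)*(-139*1/46) = (-71 - (-3)/17)*(-139/46) = (-71 - 3*(-1/17))*(-139/46) = (-71 + 3/17)*(-139/46) = -1204/17*(-139/46) = 83678/391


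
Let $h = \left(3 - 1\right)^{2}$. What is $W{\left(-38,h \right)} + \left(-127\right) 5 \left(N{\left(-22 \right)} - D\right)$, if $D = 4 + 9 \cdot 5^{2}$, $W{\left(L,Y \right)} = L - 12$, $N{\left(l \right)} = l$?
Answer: $159335$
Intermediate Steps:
$h = 4$ ($h = 2^{2} = 4$)
$W{\left(L,Y \right)} = -12 + L$ ($W{\left(L,Y \right)} = L - 12 = -12 + L$)
$D = 229$ ($D = 4 + 9 \cdot 25 = 4 + 225 = 229$)
$W{\left(-38,h \right)} + \left(-127\right) 5 \left(N{\left(-22 \right)} - D\right) = \left(-12 - 38\right) + \left(-127\right) 5 \left(-22 - 229\right) = -50 - 635 \left(-22 - 229\right) = -50 - -159385 = -50 + 159385 = 159335$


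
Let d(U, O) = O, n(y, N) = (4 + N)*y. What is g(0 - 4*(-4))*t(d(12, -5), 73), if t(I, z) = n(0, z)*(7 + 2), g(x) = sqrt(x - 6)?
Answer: 0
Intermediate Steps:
n(y, N) = y*(4 + N)
g(x) = sqrt(-6 + x)
t(I, z) = 0 (t(I, z) = (0*(4 + z))*(7 + 2) = 0*9 = 0)
g(0 - 4*(-4))*t(d(12, -5), 73) = sqrt(-6 + (0 - 4*(-4)))*0 = sqrt(-6 + (0 + 16))*0 = sqrt(-6 + 16)*0 = sqrt(10)*0 = 0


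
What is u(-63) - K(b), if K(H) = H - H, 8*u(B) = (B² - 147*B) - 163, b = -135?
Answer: 13067/8 ≈ 1633.4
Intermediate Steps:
u(B) = -163/8 - 147*B/8 + B²/8 (u(B) = ((B² - 147*B) - 163)/8 = (-163 + B² - 147*B)/8 = -163/8 - 147*B/8 + B²/8)
K(H) = 0
u(-63) - K(b) = (-163/8 - 147/8*(-63) + (⅛)*(-63)²) - 1*0 = (-163/8 + 9261/8 + (⅛)*3969) + 0 = (-163/8 + 9261/8 + 3969/8) + 0 = 13067/8 + 0 = 13067/8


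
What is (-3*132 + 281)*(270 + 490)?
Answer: -87400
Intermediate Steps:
(-3*132 + 281)*(270 + 490) = (-396 + 281)*760 = -115*760 = -87400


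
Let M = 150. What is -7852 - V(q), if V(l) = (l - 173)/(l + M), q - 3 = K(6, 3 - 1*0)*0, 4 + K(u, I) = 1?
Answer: -70658/9 ≈ -7850.9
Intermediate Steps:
K(u, I) = -3 (K(u, I) = -4 + 1 = -3)
q = 3 (q = 3 - 3*0 = 3 + 0 = 3)
V(l) = (-173 + l)/(150 + l) (V(l) = (l - 173)/(l + 150) = (-173 + l)/(150 + l))
-7852 - V(q) = -7852 - (-173 + 3)/(150 + 3) = -7852 - (-170)/153 = -7852 - 1*(-10/9) = -7852 + 10/9 = -70658/9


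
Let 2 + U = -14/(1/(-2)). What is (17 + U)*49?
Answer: 2107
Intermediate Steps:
U = 26 (U = -2 - 14/(1/(-2)) = -2 - 14/(-1/2) = -2 - 14*(-2) = -2 + 28 = 26)
(17 + U)*49 = (17 + 26)*49 = 43*49 = 2107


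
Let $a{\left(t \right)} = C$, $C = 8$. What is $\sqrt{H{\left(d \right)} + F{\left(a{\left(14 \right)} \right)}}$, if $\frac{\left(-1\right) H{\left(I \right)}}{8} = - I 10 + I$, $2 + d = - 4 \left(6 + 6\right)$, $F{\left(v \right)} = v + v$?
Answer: $16 i \sqrt{14} \approx 59.867 i$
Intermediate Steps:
$a{\left(t \right)} = 8$
$F{\left(v \right)} = 2 v$
$d = -50$ ($d = -2 - 4 \left(6 + 6\right) = -2 - 48 = -50$)
$H{\left(I \right)} = 72 I$ ($H{\left(I \right)} = - 8 \left(- I 10 + I\right) = - 8 \left(- 10 I + I\right) = - 8 \left(- 9 I\right) = 72 I$)
$\sqrt{H{\left(d \right)} + F{\left(a{\left(14 \right)} \right)}} = \sqrt{72 \left(-50\right) + 2 \cdot 8} = \sqrt{-3600 + 16} = \sqrt{-3584} = 16 i \sqrt{14}$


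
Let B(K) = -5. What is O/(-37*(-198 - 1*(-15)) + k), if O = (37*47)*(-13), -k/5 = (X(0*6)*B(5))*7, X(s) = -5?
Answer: -22607/5896 ≈ -3.8343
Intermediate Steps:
k = -875 (k = -5*(-5*(-5))*7 = -125*7 = -5*175 = -875)
O = -22607 (O = 1739*(-13) = -22607)
O/(-37*(-198 - 1*(-15)) + k) = -22607/(-37*(-198 - 1*(-15)) - 875) = -22607/(-37*(-198 + 15) - 875) = -22607/(-37*(-183) - 875) = -22607/(6771 - 875) = -22607/5896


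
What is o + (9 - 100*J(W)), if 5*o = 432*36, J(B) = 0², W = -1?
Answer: 15597/5 ≈ 3119.4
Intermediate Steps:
J(B) = 0
o = 15552/5 (o = (432*36)/5 = (⅕)*15552 = 15552/5 ≈ 3110.4)
o + (9 - 100*J(W)) = 15552/5 + (9 - 100*0) = 15552/5 + (9 + 0) = 15552/5 + 9 = 15597/5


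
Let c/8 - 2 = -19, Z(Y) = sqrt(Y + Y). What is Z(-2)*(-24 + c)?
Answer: -320*I ≈ -320.0*I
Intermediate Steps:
Z(Y) = sqrt(2)*sqrt(Y) (Z(Y) = sqrt(2*Y) = sqrt(2)*sqrt(Y))
c = -136 (c = 16 + 8*(-19) = 16 - 152 = -136)
Z(-2)*(-24 + c) = (sqrt(2)*sqrt(-2))*(-24 - 136) = (sqrt(2)*(I*sqrt(2)))*(-160) = (2*I)*(-160) = -320*I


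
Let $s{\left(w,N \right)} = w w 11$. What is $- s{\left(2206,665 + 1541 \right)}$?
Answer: $-53530796$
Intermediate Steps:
$s{\left(w,N \right)} = 11 w^{2}$ ($s{\left(w,N \right)} = w^{2} \cdot 11 = 11 w^{2}$)
$- s{\left(2206,665 + 1541 \right)} = - 11 \cdot 2206^{2} = - 11 \cdot 4866436 = \left(-1\right) 53530796 = -53530796$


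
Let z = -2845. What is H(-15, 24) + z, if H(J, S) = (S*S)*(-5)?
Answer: -5725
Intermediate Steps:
H(J, S) = -5*S² (H(J, S) = S²*(-5) = -5*S²)
H(-15, 24) + z = -5*24² - 2845 = -5*576 - 2845 = -2880 - 2845 = -5725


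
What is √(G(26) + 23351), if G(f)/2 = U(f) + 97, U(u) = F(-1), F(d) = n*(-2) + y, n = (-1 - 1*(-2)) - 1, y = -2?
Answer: √23541 ≈ 153.43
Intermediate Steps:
n = 0 (n = (-1 + 2) - 1 = 1 - 1 = 0)
F(d) = -2 (F(d) = 0*(-2) - 2 = 0 - 2 = -2)
U(u) = -2
G(f) = 190 (G(f) = 2*(-2 + 97) = 2*95 = 190)
√(G(26) + 23351) = √(190 + 23351) = √23541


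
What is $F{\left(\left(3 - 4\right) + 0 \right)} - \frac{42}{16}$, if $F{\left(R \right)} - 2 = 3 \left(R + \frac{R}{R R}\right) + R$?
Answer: $- \frac{61}{8} \approx -7.625$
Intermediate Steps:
$F{\left(R \right)} = 2 + \frac{3}{R} + 4 R$ ($F{\left(R \right)} = 2 + \left(3 \left(R + \frac{R}{R R}\right) + R\right) = 2 + \left(3 \left(R + \frac{R}{R^{2}}\right) + R\right) = 2 + \left(3 \left(R + \frac{1}{R}\right) + R\right) = 2 + \left(\left(3 R + \frac{3}{R}\right) + R\right) = 2 + \left(\frac{3}{R} + 4 R\right) = 2 + \frac{3}{R} + 4 R$)
$F{\left(\left(3 - 4\right) + 0 \right)} - \frac{42}{16} = \left(2 + \frac{3}{\left(3 - 4\right) + 0} + 4 \left(\left(3 - 4\right) + 0\right)\right) - \frac{42}{16} = \left(2 + \frac{3}{-1 + 0} + 4 \left(-1 + 0\right)\right) - \frac{21}{8} = \left(2 + \frac{3}{-1} + 4 \left(-1\right)\right) - \frac{21}{8} = \left(2 + 3 \left(-1\right) - 4\right) - \frac{21}{8} = \left(2 - 3 - 4\right) - \frac{21}{8} = -5 - \frac{21}{8} = - \frac{61}{8}$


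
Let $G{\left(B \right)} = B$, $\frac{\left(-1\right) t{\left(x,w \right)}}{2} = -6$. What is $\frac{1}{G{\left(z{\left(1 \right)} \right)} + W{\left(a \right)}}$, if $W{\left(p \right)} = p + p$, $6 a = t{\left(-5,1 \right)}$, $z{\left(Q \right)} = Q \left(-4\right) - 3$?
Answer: $- \frac{1}{3} \approx -0.33333$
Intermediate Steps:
$t{\left(x,w \right)} = 12$ ($t{\left(x,w \right)} = \left(-2\right) \left(-6\right) = 12$)
$z{\left(Q \right)} = -3 - 4 Q$ ($z{\left(Q \right)} = - 4 Q - 3 = -3 - 4 Q$)
$a = 2$ ($a = \frac{1}{6} \cdot 12 = 2$)
$W{\left(p \right)} = 2 p$
$\frac{1}{G{\left(z{\left(1 \right)} \right)} + W{\left(a \right)}} = \frac{1}{\left(-3 - 4\right) + 2 \cdot 2} = \frac{1}{\left(-3 - 4\right) + 4} = \frac{1}{-7 + 4} = \frac{1}{-3} = - \frac{1}{3}$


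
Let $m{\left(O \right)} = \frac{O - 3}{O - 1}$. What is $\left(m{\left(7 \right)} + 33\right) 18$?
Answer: $606$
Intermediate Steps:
$m{\left(O \right)} = \frac{-3 + O}{-1 + O}$
$\left(m{\left(7 \right)} + 33\right) 18 = \left(\frac{-3 + 7}{-1 + 7} + 33\right) 18 = \left(\frac{1}{6} \cdot 4 + 33\right) 18 = \left(\frac{2}{3} + 33\right) 18 = \frac{101}{3} \cdot 18 = 606$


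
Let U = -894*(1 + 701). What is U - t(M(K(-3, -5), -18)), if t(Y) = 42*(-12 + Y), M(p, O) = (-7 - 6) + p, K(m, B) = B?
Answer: -626328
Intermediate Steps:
M(p, O) = -13 + p
U = -627588 (U = -894*702 = -627588)
t(Y) = -504 + 42*Y
U - t(M(K(-3, -5), -18)) = -627588 - (-504 + 42*(-13 - 5)) = -627588 - (-504 + 42*(-18)) = -627588 - (-504 - 756) = -627588 - 1*(-1260) = -627588 + 1260 = -626328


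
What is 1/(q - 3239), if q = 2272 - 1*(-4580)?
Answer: 1/3613 ≈ 0.00027678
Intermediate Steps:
q = 6852 (q = 2272 + 4580 = 6852)
1/(q - 3239) = 1/(6852 - 3239) = 1/3613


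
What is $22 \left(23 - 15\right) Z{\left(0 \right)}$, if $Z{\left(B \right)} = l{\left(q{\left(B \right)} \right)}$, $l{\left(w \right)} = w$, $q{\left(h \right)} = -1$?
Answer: $-176$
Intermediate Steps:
$Z{\left(B \right)} = -1$
$22 \left(23 - 15\right) Z{\left(0 \right)} = 22 \left(23 - 15\right) \left(-1\right) = 22 \cdot 8 \left(-1\right) = 176 \left(-1\right) = -176$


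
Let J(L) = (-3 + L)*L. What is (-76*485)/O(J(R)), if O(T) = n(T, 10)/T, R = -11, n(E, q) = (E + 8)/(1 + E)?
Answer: -439924100/81 ≈ -5.4312e+6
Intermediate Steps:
n(E, q) = (8 + E)/(1 + E)
J(L) = L*(-3 + L)
O(T) = (8 + T)/(T*(1 + T)) (O(T) = ((8 + T)/(1 + T))/T = (8 + T)/(T*(1 + T)))
(-76*485)/O(J(R)) = (-76*485)/(((8 - 11*(-3 - 11))/(((-11*(-3 - 11)))*(1 - 11*(-3 - 11))))) = -36860*154*(1 - 11*(-14))/(8 - 11*(-14)) = -36860*154*(1 + 154)/(8 + 154) = -36860/((1/154)*162/155) = -36860/((1/154)*(1/155)*162) = -36860/81/11935 = -36860*11935/81 = -439924100/81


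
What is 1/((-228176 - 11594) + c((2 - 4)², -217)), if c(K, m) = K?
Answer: -1/239766 ≈ -4.1707e-6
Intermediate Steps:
1/((-228176 - 11594) + c((2 - 4)², -217)) = 1/((-228176 - 11594) + (2 - 4)²) = 1/(-239770 + (-2)²) = 1/(-239770 + 4) = 1/(-239766) = -1/239766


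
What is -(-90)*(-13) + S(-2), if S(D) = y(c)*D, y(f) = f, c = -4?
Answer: -1162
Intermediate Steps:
S(D) = -4*D
-(-90)*(-13) + S(-2) = -(-90)*(-13) - 4*(-2) = -30*39 + 8 = -1170 + 8 = -1162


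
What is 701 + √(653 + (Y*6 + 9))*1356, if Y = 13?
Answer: 701 + 2712*√185 ≈ 37588.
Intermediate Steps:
701 + √(653 + (Y*6 + 9))*1356 = 701 + √(653 + (13*6 + 9))*1356 = 701 + √(653 + (78 + 9))*1356 = 701 + √(653 + 87)*1356 = 701 + √740*1356 = 701 + (2*√185)*1356 = 701 + 2712*√185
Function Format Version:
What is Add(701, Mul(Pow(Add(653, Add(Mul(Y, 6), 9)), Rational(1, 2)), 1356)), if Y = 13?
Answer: Add(701, Mul(2712, Pow(185, Rational(1, 2)))) ≈ 37588.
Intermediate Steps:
Add(701, Mul(Pow(Add(653, Add(Mul(Y, 6), 9)), Rational(1, 2)), 1356)) = Add(701, Mul(Pow(Add(653, Add(Mul(13, 6), 9)), Rational(1, 2)), 1356)) = Add(701, Mul(Pow(Add(653, Add(78, 9)), Rational(1, 2)), 1356)) = Add(701, Mul(Pow(Add(653, 87), Rational(1, 2)), 1356)) = Add(701, Mul(Pow(740, Rational(1, 2)), 1356)) = Add(701, Mul(Mul(2, Pow(185, Rational(1, 2))), 1356)) = Add(701, Mul(2712, Pow(185, Rational(1, 2))))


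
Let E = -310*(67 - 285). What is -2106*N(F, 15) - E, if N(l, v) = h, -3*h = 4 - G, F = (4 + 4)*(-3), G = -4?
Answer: -61964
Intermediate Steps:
E = 67580 (E = -310*(-218) = 67580)
F = -24 (F = 8*(-3) = -24)
h = -8/3 (h = -(4 - 1*(-4))/3 = -(4 + 4)/3 = -⅓*8 = -8/3 ≈ -2.6667)
N(l, v) = -8/3
-2106*N(F, 15) - E = -2106*(-8/3) - 1*67580 = 5616 - 67580 = -61964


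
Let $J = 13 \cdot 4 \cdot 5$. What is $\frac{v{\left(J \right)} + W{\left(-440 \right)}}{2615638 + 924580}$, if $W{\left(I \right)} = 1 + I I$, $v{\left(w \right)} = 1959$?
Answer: $\frac{97780}{1770109} \approx 0.05524$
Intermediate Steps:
$J = 260$ ($J = 52 \cdot 5 = 260$)
$W{\left(I \right)} = 1 + I^{2}$
$\frac{v{\left(J \right)} + W{\left(-440 \right)}}{2615638 + 924580} = \frac{1959 + \left(1 + \left(-440\right)^{2}\right)}{2615638 + 924580} = \frac{1959 + \left(1 + 193600\right)}{3540218} = \left(1959 + 193601\right) \frac{1}{3540218} = 195560 \cdot \frac{1}{3540218} = \frac{97780}{1770109}$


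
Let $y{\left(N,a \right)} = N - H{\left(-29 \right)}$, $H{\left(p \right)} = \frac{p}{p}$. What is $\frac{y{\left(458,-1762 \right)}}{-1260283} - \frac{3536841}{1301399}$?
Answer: $- \frac{405274120486}{149102821447} \approx -2.7181$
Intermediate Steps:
$H{\left(p \right)} = 1$
$y{\left(N,a \right)} = -1 + N$ ($y{\left(N,a \right)} = N - 1 = -1 + N$)
$\frac{y{\left(458,-1762 \right)}}{-1260283} - \frac{3536841}{1301399} = \frac{-1 + 458}{-1260283} - \frac{3536841}{1301399} = 457 \left(- \frac{1}{1260283}\right) - \frac{321531}{118309} = - \frac{457}{1260283} - \frac{321531}{118309} = - \frac{405274120486}{149102821447}$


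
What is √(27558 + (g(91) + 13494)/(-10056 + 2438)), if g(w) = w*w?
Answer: 7*√193108682/586 ≈ 166.00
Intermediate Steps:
g(w) = w²
√(27558 + (g(91) + 13494)/(-10056 + 2438)) = √(27558 + (91² + 13494)/(-10056 + 2438)) = √(27558 + (8281 + 13494)/(-7618)) = √(27558 + 21775*(-1/7618)) = √(27558 - 1675/586) = √(16147313/586) = 7*√193108682/586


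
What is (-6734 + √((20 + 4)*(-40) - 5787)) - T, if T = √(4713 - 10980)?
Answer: -6734 + I*√6747 - I*√6267 ≈ -6734.0 + 2.9757*I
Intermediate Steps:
T = I*√6267 (T = √(-6267) = I*√6267 ≈ 79.164*I)
(-6734 + √((20 + 4)*(-40) - 5787)) - T = (-6734 + √((20 + 4)*(-40) - 5787)) - I*√6267 = (-6734 + √(24*(-40) - 5787)) - I*√6267 = (-6734 + √(-960 - 5787)) - I*√6267 = (-6734 + √(-6747)) - I*√6267 = (-6734 + I*√6747) - I*√6267 = -6734 + I*√6747 - I*√6267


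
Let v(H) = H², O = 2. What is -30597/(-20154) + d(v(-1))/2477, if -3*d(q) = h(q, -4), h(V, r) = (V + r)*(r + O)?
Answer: 25249487/16640486 ≈ 1.5174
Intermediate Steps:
h(V, r) = (2 + r)*(V + r) (h(V, r) = (V + r)*(r + 2) = (V + r)*(2 + r) = (2 + r)*(V + r))
d(q) = -8/3 + 2*q/3 (d(q) = -((-4)² + 2*q + 2*(-4) + q*(-4))/3 = -(16 + 2*q - 8 - 4*q)/3 = -(8 - 2*q)/3 = -8/3 + 2*q/3)
-30597/(-20154) + d(v(-1))/2477 = -30597/(-20154) + (-8/3 + (⅔)*(-1)²)/2477 = -30597*(-1/20154) + (-8/3 + (⅔)*1)*(1/2477) = 10199/6718 + (-8/3 + ⅔)*(1/2477) = 10199/6718 - 2*1/2477 = 10199/6718 - 2/2477 = 25249487/16640486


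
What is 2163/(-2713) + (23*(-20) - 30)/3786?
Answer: -4759244/5135709 ≈ -0.92670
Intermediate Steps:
2163/(-2713) + (23*(-20) - 30)/3786 = 2163*(-1/2713) + (-460 - 30)*(1/3786) = -2163/2713 - 490*1/3786 = -2163/2713 - 245/1893 = -4759244/5135709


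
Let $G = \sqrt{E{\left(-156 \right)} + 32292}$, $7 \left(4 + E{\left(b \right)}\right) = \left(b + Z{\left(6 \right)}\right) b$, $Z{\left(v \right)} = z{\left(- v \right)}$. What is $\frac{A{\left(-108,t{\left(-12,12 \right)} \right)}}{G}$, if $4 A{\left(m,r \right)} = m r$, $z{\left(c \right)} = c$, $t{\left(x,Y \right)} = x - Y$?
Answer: $\frac{162 \sqrt{439754}}{31411} \approx 3.4201$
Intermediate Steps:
$Z{\left(v \right)} = - v$
$E{\left(b \right)} = -4 + \frac{b \left(-6 + b\right)}{7}$ ($E{\left(b \right)} = -4 + \frac{\left(b - 6\right) b}{7} = -4 + \frac{\left(-6 + b\right) b}{7} = -4 + \frac{b \left(-6 + b\right)}{7}$)
$A{\left(m,r \right)} = \frac{m r}{4}$
$G = \frac{2 \sqrt{439754}}{7}$ ($G = \sqrt{\left(-4 - - \frac{936}{7} + \frac{\left(-156\right)^{2}}{7}\right) + 32292} = \sqrt{\left(-4 + \frac{936}{7} + \frac{1}{7} \cdot 24336\right) + 32292} = \sqrt{\left(-4 + \frac{936}{7} + \frac{24336}{7}\right) + 32292} = \sqrt{\frac{25244}{7} + 32292} = \sqrt{\frac{251288}{7}} = \frac{2 \sqrt{439754}}{7} \approx 189.47$)
$\frac{A{\left(-108,t{\left(-12,12 \right)} \right)}}{G} = \frac{\frac{1}{4} \left(-108\right) \left(-12 - 12\right)}{\frac{2}{7} \sqrt{439754}} = \frac{1}{4} \left(-108\right) \left(-12 - 12\right) \frac{\sqrt{439754}}{125644} = \frac{1}{4} \left(-108\right) \left(-24\right) \frac{\sqrt{439754}}{125644} = 648 \frac{\sqrt{439754}}{125644} = \frac{162 \sqrt{439754}}{31411}$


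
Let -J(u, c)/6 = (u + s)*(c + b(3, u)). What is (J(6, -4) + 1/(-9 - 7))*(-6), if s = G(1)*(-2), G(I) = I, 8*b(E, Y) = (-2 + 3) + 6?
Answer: -3597/8 ≈ -449.63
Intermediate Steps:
b(E, Y) = 7/8 (b(E, Y) = ((-2 + 3) + 6)/8 = (1 + 6)/8 = (1/8)*7 = 7/8)
s = -2 (s = 1*(-2) = -2)
J(u, c) = -6*(-2 + u)*(7/8 + c) (J(u, c) = -6*(u - 2)*(c + 7/8) = -6*(-2 + u)*(7/8 + c))
(J(6, -4) + 1/(-9 - 7))*(-6) = ((21/2 + 12*(-4) - 21/4*6 - 6*(-4)*6) + 1/(-9 - 7))*(-6) = ((21/2 - 48 - 63/2 + 144) + 1/(-16))*(-6) = (75 - 1/16)*(-6) = (1199/16)*(-6) = -3597/8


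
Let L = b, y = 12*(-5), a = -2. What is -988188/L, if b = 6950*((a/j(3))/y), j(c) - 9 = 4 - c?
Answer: -5929128/139 ≈ -42656.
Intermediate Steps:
y = -60
j(c) = 13 - c (j(c) = 9 + (4 - c) = 13 - c)
b = 139/6 (b = 6950*(-2/(13 - 1*3)/(-60)) = 6950*(-2/(13 - 3)*(-1/60)) = 6950*(-2/10*(-1/60)) = 6950*(-2*⅒*(-1/60)) = 6950*(-⅕*(-1/60)) = 6950*(1/300) = 139/6 ≈ 23.167)
L = 139/6 ≈ 23.167
-988188/L = -988188/139/6 = -988188*6/139 = -5929128/139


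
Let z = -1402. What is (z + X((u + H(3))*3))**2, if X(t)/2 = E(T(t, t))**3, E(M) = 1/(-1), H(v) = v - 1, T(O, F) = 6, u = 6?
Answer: 1971216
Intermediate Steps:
H(v) = -1 + v
E(M) = -1
X(t) = -2 (X(t) = 2*(-1)**3 = 2*(-1) = -2)
(z + X((u + H(3))*3))**2 = (-1402 - 2)**2 = (-1404)**2 = 1971216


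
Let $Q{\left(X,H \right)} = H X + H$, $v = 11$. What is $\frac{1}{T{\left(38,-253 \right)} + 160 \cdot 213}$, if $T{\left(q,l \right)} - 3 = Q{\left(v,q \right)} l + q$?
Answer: $- \frac{1}{81247} \approx -1.2308 \cdot 10^{-5}$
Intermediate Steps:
$Q{\left(X,H \right)} = H + H X$
$T{\left(q,l \right)} = 3 + q + 12 l q$ ($T{\left(q,l \right)} = 3 + \left(q \left(1 + 11\right) l + q\right) = 3 + \left(q 12 l + q\right) = 3 + \left(12 q l + q\right) = 3 + \left(12 l q + q\right) = 3 + \left(q + 12 l q\right) = 3 + q + 12 l q$)
$\frac{1}{T{\left(38,-253 \right)} + 160 \cdot 213} = \frac{1}{\left(3 + 38 + 12 \left(-253\right) 38\right) + 160 \cdot 213} = \frac{1}{\left(3 + 38 - 115368\right) + 34080} = \frac{1}{-115327 + 34080} = \frac{1}{-81247} = - \frac{1}{81247}$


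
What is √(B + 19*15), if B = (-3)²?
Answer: 7*√6 ≈ 17.146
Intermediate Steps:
B = 9
√(B + 19*15) = √(9 + 19*15) = √(9 + 285) = √294 = 7*√6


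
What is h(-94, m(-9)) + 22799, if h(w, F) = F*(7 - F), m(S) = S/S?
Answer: 22805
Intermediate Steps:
m(S) = 1
h(-94, m(-9)) + 22799 = 1*(7 - 1*1) + 22799 = 1*(7 - 1) + 22799 = 1*6 + 22799 = 6 + 22799 = 22805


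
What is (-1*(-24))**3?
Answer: 13824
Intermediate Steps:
(-1*(-24))**3 = 24**3 = 13824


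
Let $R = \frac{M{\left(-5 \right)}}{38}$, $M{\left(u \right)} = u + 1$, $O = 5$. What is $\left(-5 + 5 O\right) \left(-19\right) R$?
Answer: $40$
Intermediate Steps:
$M{\left(u \right)} = 1 + u$
$R = - \frac{2}{19}$ ($R = \frac{1 - 5}{38} = \left(-4\right) \frac{1}{38} = - \frac{2}{19} \approx -0.10526$)
$\left(-5 + 5 O\right) \left(-19\right) R = \left(-5 + 5 \cdot 5\right) \left(-19\right) \left(- \frac{2}{19}\right) = \left(-5 + 25\right) \left(-19\right) \left(- \frac{2}{19}\right) = 20 \left(-19\right) \left(- \frac{2}{19}\right) = \left(-380\right) \left(- \frac{2}{19}\right) = 40$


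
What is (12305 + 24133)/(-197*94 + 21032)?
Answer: 6073/419 ≈ 14.494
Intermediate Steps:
(12305 + 24133)/(-197*94 + 21032) = 36438/(-18518 + 21032) = 36438/2514 = 36438*(1/2514) = 6073/419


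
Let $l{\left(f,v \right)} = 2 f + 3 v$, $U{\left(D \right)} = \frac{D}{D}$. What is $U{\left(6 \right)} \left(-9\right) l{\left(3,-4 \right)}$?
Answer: $54$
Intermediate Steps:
$U{\left(D \right)} = 1$
$U{\left(6 \right)} \left(-9\right) l{\left(3,-4 \right)} = 1 \left(-9\right) \left(2 \cdot 3 + 3 \left(-4\right)\right) = - 9 \left(6 - 12\right) = \left(-9\right) \left(-6\right) = 54$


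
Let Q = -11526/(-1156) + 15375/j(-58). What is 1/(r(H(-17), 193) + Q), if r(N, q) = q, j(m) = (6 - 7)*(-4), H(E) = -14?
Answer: 68/275177 ≈ 0.00024711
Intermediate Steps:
j(m) = 4 (j(m) = -1*(-4) = 4)
Q = 262053/68 (Q = -11526/(-1156) + 15375/4 = -11526*(-1/1156) + 15375*(¼) = 339/34 + 15375/4 = 262053/68 ≈ 3853.7)
1/(r(H(-17), 193) + Q) = 1/(193 + 262053/68) = 1/(275177/68) = 68/275177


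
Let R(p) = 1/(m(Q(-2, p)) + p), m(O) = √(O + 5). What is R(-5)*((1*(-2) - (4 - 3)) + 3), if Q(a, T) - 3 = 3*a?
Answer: 0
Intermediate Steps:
Q(a, T) = 3 + 3*a
m(O) = √(5 + O)
R(p) = 1/(p + √2) (R(p) = 1/(√(5 + (3 + 3*(-2))) + p) = 1/(√(5 + (3 - 6)) + p) = 1/(√(5 - 3) + p) = 1/(√2 + p) = 1/(p + √2))
R(-5)*((1*(-2) - (4 - 3)) + 3) = ((1*(-2) - (4 - 3)) + 3)/(-5 + √2) = ((-2 - 1*1) + 3)/(-5 + √2) = ((-2 - 1) + 3)/(-5 + √2) = (-3 + 3)/(-5 + √2) = 0/(-5 + √2) = 0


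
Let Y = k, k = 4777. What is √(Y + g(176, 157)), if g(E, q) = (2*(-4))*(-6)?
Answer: 5*√193 ≈ 69.462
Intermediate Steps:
g(E, q) = 48 (g(E, q) = -8*(-6) = 48)
Y = 4777
√(Y + g(176, 157)) = √(4777 + 48) = √4825 = 5*√193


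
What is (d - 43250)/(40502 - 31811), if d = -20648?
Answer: -63898/8691 ≈ -7.3522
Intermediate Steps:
(d - 43250)/(40502 - 31811) = (-20648 - 43250)/(40502 - 31811) = -63898/8691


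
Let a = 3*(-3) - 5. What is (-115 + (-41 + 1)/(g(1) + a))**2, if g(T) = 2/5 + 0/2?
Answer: 3629025/289 ≈ 12557.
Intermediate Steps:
a = -14 (a = -9 - 5 = -14)
g(T) = 2/5 (g(T) = 2*(1/5) + 0*(1/2) = 2/5 + 0 = 2/5)
(-115 + (-41 + 1)/(g(1) + a))**2 = (-115 + (-41 + 1)/(2/5 - 14))**2 = (-115 - 40/(-68/5))**2 = (-115 - 40*(-5/68))**2 = (-115 + 50/17)**2 = (-1905/17)**2 = 3629025/289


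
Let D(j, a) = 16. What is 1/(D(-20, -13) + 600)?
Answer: 1/616 ≈ 0.0016234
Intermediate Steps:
1/(D(-20, -13) + 600) = 1/(16 + 600) = 1/616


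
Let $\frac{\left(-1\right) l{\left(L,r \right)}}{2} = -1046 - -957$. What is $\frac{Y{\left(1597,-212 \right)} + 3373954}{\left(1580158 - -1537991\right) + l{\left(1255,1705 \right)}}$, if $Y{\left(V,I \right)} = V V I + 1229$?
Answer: $- \frac{9106975}{52853} \approx -172.31$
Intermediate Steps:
$Y{\left(V,I \right)} = 1229 + I V^{2}$ ($Y{\left(V,I \right)} = V^{2} I + 1229 = I V^{2} + 1229 = 1229 + I V^{2}$)
$l{\left(L,r \right)} = 178$ ($l{\left(L,r \right)} = - 2 \left(-1046 - -957\right) = - 2 \left(-1046 + 957\right) = \left(-2\right) \left(-89\right) = 178$)
$\frac{Y{\left(1597,-212 \right)} + 3373954}{\left(1580158 - -1537991\right) + l{\left(1255,1705 \right)}} = \frac{\left(1229 - 212 \cdot 1597^{2}\right) + 3373954}{\left(1580158 - -1537991\right) + 178} = \frac{\left(1229 - 540686708\right) + 3373954}{\left(1580158 + 1537991\right) + 178} = \frac{\left(1229 - 540686708\right) + 3373954}{3118149 + 178} = \frac{-540685479 + 3373954}{3118327} = \left(-537311525\right) \frac{1}{3118327} = - \frac{9106975}{52853}$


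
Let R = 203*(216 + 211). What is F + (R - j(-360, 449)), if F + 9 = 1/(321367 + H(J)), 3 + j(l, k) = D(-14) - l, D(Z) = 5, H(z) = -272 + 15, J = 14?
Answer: 27715004101/321110 ≈ 86310.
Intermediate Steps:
H(z) = -257
R = 86681 (R = 203*427 = 86681)
j(l, k) = 2 - l (j(l, k) = -3 + (5 - l) = 2 - l)
F = -2889989/321110 (F = -9 + 1/(321367 - 257) = -9 + 1/321110 = -2889989/321110 ≈ -9.0000)
F + (R - j(-360, 449)) = -2889989/321110 + (86681 - (2 - 1*(-360))) = -2889989/321110 + (86681 - (2 + 360)) = -2889989/321110 + (86681 - 1*362) = -2889989/321110 + (86681 - 362) = -2889989/321110 + 86319 = 27715004101/321110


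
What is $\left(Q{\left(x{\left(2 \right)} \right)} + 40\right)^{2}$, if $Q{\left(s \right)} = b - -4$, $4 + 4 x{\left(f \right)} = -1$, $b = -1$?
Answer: $1849$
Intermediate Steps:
$x{\left(f \right)} = - \frac{5}{4}$ ($x{\left(f \right)} = -1 + \frac{1}{4} \left(-1\right) = -1 - \frac{1}{4} = - \frac{5}{4}$)
$Q{\left(s \right)} = 3$ ($Q{\left(s \right)} = -1 - -4 = -1 + 4 = 3$)
$\left(Q{\left(x{\left(2 \right)} \right)} + 40\right)^{2} = \left(3 + 40\right)^{2} = 43^{2} = 1849$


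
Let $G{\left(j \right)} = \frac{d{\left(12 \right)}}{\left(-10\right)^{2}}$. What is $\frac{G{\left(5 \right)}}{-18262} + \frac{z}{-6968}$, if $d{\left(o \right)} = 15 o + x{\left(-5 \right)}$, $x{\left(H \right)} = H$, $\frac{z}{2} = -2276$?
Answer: $\frac{41558215}{63624808} \approx 0.65318$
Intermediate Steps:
$z = -4552$ ($z = 2 \left(-2276\right) = -4552$)
$d{\left(o \right)} = -5 + 15 o$ ($d{\left(o \right)} = 15 o - 5 = -5 + 15 o$)
$G{\left(j \right)} = \frac{7}{4}$ ($G{\left(j \right)} = \frac{-5 + 15 \cdot 12}{\left(-10\right)^{2}} = \frac{-5 + 180}{100} = 175 \cdot \frac{1}{100} = \frac{7}{4}$)
$\frac{G{\left(5 \right)}}{-18262} + \frac{z}{-6968} = \frac{7}{4 \left(-18262\right)} - \frac{4552}{-6968} = \frac{7}{4} \left(- \frac{1}{18262}\right) - - \frac{569}{871} = - \frac{7}{73048} + \frac{569}{871} = \frac{41558215}{63624808}$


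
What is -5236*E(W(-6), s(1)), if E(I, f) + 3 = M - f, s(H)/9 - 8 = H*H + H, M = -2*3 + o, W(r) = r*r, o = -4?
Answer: 539308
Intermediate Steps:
W(r) = r²
M = -10 (M = -2*3 - 4 = -6 - 4 = -10)
s(H) = 72 + 9*H + 9*H² (s(H) = 72 + 9*(H*H + H) = 72 + 9*(H² + H) = 72 + 9*(H + H²) = 72 + (9*H + 9*H²) = 72 + 9*H + 9*H²)
E(I, f) = -13 - f (E(I, f) = -3 + (-10 - f) = -13 - f)
-5236*E(W(-6), s(1)) = -5236*(-13 - (72 + 9*1 + 9*1²)) = -5236*(-13 - (72 + 9 + 9*1)) = -5236*(-13 - (72 + 9 + 9)) = -5236*(-13 - 1*90) = -5236*(-13 - 90) = -5236*(-103) = 539308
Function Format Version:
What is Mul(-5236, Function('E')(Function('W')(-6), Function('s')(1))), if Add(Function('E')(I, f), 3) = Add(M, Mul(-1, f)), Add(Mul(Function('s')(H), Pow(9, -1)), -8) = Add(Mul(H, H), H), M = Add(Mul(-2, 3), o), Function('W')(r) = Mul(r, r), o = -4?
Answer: 539308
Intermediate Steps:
Function('W')(r) = Pow(r, 2)
M = -10 (M = Add(Mul(-2, 3), -4) = Add(-6, -4) = -10)
Function('s')(H) = Add(72, Mul(9, H), Mul(9, Pow(H, 2))) (Function('s')(H) = Add(72, Mul(9, Add(Mul(H, H), H))) = Add(72, Mul(9, Add(Pow(H, 2), H))) = Add(72, Mul(9, Add(H, Pow(H, 2)))) = Add(72, Add(Mul(9, H), Mul(9, Pow(H, 2)))) = Add(72, Mul(9, H), Mul(9, Pow(H, 2))))
Function('E')(I, f) = Add(-13, Mul(-1, f)) (Function('E')(I, f) = Add(-3, Add(-10, Mul(-1, f))) = Add(-13, Mul(-1, f)))
Mul(-5236, Function('E')(Function('W')(-6), Function('s')(1))) = Mul(-5236, Add(-13, Mul(-1, Add(72, Mul(9, 1), Mul(9, Pow(1, 2)))))) = Mul(-5236, Add(-13, Mul(-1, Add(72, 9, Mul(9, 1))))) = Mul(-5236, Add(-13, Mul(-1, Add(72, 9, 9)))) = Mul(-5236, Add(-13, Mul(-1, 90))) = Mul(-5236, Add(-13, -90)) = Mul(-5236, -103) = 539308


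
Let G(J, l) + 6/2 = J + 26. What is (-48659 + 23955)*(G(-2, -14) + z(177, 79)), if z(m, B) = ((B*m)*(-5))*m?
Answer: 305710369536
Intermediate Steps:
G(J, l) = 23 + J (G(J, l) = -3 + (J + 26) = -3 + (26 + J) = 23 + J)
z(m, B) = -5*B*m**2 (z(m, B) = (-5*B*m)*m = -5*B*m**2)
(-48659 + 23955)*(G(-2, -14) + z(177, 79)) = (-48659 + 23955)*((23 - 2) - 5*79*177**2) = -24704*(21 - 5*79*31329) = -24704*(21 - 12374955) = -24704*(-12374934) = 305710369536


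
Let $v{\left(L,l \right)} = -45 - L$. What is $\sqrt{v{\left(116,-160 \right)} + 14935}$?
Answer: $\sqrt{14774} \approx 121.55$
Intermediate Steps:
$\sqrt{v{\left(116,-160 \right)} + 14935} = \sqrt{\left(-45 - 116\right) + 14935} = \sqrt{-161 + 14935} = \sqrt{14774}$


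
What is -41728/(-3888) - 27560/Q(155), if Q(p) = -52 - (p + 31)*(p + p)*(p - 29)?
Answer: 4738592494/441361629 ≈ 10.736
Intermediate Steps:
Q(p) = -52 - 2*p*(-29 + p)*(31 + p) (Q(p) = -52 - (31 + p)*(2*p)*(-29 + p) = -52 - 2*p*(31 + p)*(-29 + p) = -52 - 2*p*(-29 + p)*(31 + p))
-41728/(-3888) - 27560/Q(155) = -41728/(-3888) - 27560/(-52 - 4*155**2 - 2*155**3 + 1798*155) = -41728*(-1/3888) - 27560/(-52 - 4*24025 - 2*3723875 + 278690) = 2608/243 - 27560/(-52 - 96100 - 7447750 + 278690) = 2608/243 - 27560/(-7265212) = 2608/243 - 27560*(-1/7265212) = 2608/243 + 6890/1816303 = 4738592494/441361629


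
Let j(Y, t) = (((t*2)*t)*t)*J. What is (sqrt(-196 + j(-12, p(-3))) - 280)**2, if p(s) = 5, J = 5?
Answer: (280 - sqrt(1054))**2 ≈ 61273.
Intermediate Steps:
j(Y, t) = 10*t**3 (j(Y, t) = (((t*2)*t)*t)*5 = (((2*t)*t)*t)*5 = ((2*t**2)*t)*5 = (2*t**3)*5 = 10*t**3)
(sqrt(-196 + j(-12, p(-3))) - 280)**2 = (sqrt(-196 + 10*5**3) - 280)**2 = (sqrt(-196 + 10*125) - 280)**2 = (sqrt(-196 + 1250) - 280)**2 = (sqrt(1054) - 280)**2 = (-280 + sqrt(1054))**2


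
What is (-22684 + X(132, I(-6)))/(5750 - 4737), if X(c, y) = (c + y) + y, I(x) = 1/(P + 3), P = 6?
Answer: -202966/9117 ≈ -22.262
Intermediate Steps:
I(x) = 1/9 (I(x) = 1/(6 + 3) = 1/9)
X(c, y) = c + 2*y
(-22684 + X(132, I(-6)))/(5750 - 4737) = (-22684 + (132 + 2*(1/9)))/(5750 - 4737) = (-22684 + (132 + 2/9))/1013 = (-22684 + 1190/9)*(1/1013) = -202966/9*1/1013 = -202966/9117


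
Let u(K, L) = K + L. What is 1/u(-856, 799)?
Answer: -1/57 ≈ -0.017544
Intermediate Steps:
1/u(-856, 799) = 1/(-856 + 799) = 1/(-57) = -1/57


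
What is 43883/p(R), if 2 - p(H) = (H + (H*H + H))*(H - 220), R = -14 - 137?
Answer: 43883/8347131 ≈ 0.0052573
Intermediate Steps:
R = -151
p(H) = 2 - (-220 + H)*(H² + 2*H) (p(H) = 2 - (H + (H*H + H))*(H - 220) = 2 - (H + (H² + H))*(-220 + H) = 2 - (H + (H + H²))*(-220 + H) = 2 - (H² + 2*H)*(-220 + H) = 2 - (-220 + H)*(H² + 2*H))
43883/p(R) = 43883/(2 - 1*(-151)³ + 218*(-151)² + 440*(-151)) = 43883/(2 - 1*(-3442951) + 218*22801 - 66440) = 43883/(2 + 3442951 + 4970618 - 66440) = 43883/8347131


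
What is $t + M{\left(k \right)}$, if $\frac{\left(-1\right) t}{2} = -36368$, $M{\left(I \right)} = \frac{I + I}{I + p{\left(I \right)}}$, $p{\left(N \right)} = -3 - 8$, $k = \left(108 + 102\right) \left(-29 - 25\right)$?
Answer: $\frac{825649016}{11351} \approx 72738.0$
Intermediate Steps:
$k = -11340$ ($k = 210 \left(-54\right) = -11340$)
$p{\left(N \right)} = -11$ ($p{\left(N \right)} = -3 - 8 = -11$)
$M{\left(I \right)} = \frac{2 I}{-11 + I}$ ($M{\left(I \right)} = \frac{I + I}{I - 11} = \frac{2 I}{-11 + I}$)
$t = 72736$ ($t = \left(-2\right) \left(-36368\right) = 72736$)
$t + M{\left(k \right)} = 72736 + 2 \left(-11340\right) \frac{1}{-11 - 11340} = 72736 + 2 \left(-11340\right) \frac{1}{-11351} = 72736 + 2 \left(-11340\right) \left(- \frac{1}{11351}\right) = 72736 + \frac{22680}{11351} = \frac{825649016}{11351}$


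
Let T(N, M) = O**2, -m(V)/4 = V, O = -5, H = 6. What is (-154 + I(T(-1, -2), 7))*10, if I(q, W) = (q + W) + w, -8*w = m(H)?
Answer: -1190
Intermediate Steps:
m(V) = -4*V
w = 3 (w = -(-1)*6/2 = -1/8*(-24) = 3)
T(N, M) = 25 (T(N, M) = (-5)**2 = 25)
I(q, W) = 3 + W + q (I(q, W) = (q + W) + 3 = (W + q) + 3 = 3 + W + q)
(-154 + I(T(-1, -2), 7))*10 = (-154 + (3 + 7 + 25))*10 = (-154 + 35)*10 = -119*10 = -1190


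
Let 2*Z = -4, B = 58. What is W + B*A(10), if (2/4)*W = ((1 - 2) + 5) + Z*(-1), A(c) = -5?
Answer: -278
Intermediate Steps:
Z = -2 (Z = (1/2)*(-4) = -2)
W = 12 (W = 2*(((1 - 2) + 5) - 2*(-1)) = 2*((-1 + 5) + 2) = 2*(4 + 2) = 2*6 = 12)
W + B*A(10) = 12 + 58*(-5) = 12 - 290 = -278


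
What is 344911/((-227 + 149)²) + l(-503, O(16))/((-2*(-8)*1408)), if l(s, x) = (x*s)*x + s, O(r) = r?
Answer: 1745917561/34265088 ≈ 50.953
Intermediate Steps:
l(s, x) = s + s*x² (l(s, x) = (s*x)*x + s = s*x² + s = s + s*x²)
344911/((-227 + 149)²) + l(-503, O(16))/((-2*(-8)*1408)) = 344911/((-227 + 149)²) + (-503*(1 + 16²))/((-2*(-8)*1408)) = 344911/((-78)²) + (-503*(1 + 256))/((16*1408)) = 344911/6084 - 503*257/22528 = 344911*(1/6084) - 129271*1/22528 = 344911/6084 - 129271/22528 = 1745917561/34265088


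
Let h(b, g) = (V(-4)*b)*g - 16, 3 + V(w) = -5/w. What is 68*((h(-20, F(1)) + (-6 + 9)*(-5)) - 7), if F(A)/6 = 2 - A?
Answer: 11696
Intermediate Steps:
V(w) = -3 - 5/w
F(A) = 12 - 6*A (F(A) = 6*(2 - A) = 12 - 6*A)
h(b, g) = -16 - 7*b*g/4 (h(b, g) = ((-3 - 5/(-4))*b)*g - 16 = ((-3 - 5*(-¼))*b)*g - 16 = ((-3 + 5/4)*b)*g - 16 = (-7*b/4)*g - 16 = -7*b*g/4 - 16 = -16 - 7*b*g/4)
68*((h(-20, F(1)) + (-6 + 9)*(-5)) - 7) = 68*(((-16 - 7/4*(-20)*(12 - 6*1)) + (-6 + 9)*(-5)) - 7) = 68*(((-16 - 7/4*(-20)*(12 - 6)) + 3*(-5)) - 7) = 68*(((-16 - 7/4*(-20)*6) - 15) - 7) = 68*(((-16 + 210) - 15) - 7) = 68*((194 - 15) - 7) = 68*(179 - 7) = 68*172 = 11696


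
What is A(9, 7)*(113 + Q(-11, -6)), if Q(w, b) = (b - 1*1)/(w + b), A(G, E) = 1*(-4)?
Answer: -7712/17 ≈ -453.65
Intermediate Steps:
A(G, E) = -4
Q(w, b) = (-1 + b)/(b + w) (Q(w, b) = (b - 1)/(b + w) = (-1 + b)/(b + w))
A(9, 7)*(113 + Q(-11, -6)) = -4*(113 + (-1 - 6)/(-6 - 11)) = -4*(113 - 7/(-17)) = -4*(113 - 1/17*(-7)) = -4*(113 + 7/17) = -4*1928/17 = -7712/17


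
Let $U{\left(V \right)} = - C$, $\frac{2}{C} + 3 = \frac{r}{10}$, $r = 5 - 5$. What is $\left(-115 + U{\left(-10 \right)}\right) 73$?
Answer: $- \frac{25039}{3} \approx -8346.3$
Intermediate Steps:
$r = 0$ ($r = 5 - 5 = 0$)
$C = - \frac{2}{3}$ ($C = \frac{2}{-3 + \frac{0}{10}} = \frac{2}{-3 + 0 \cdot \frac{1}{10}} = \frac{2}{-3 + 0} = \frac{2}{-3} = 2 \left(- \frac{1}{3}\right) = - \frac{2}{3} \approx -0.66667$)
$U{\left(V \right)} = \frac{2}{3}$ ($U{\left(V \right)} = \left(-1\right) \left(- \frac{2}{3}\right) = \frac{2}{3}$)
$\left(-115 + U{\left(-10 \right)}\right) 73 = \left(-115 + \frac{2}{3}\right) 73 = \left(- \frac{343}{3}\right) 73 = - \frac{25039}{3}$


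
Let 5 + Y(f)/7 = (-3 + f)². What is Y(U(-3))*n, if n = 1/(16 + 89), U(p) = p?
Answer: 31/15 ≈ 2.0667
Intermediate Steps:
Y(f) = -35 + 7*(-3 + f)²
n = 1/105 ≈ 0.0095238
Y(U(-3))*n = (-35 + 7*(-3 - 3)²)*(1/105) = (-35 + 7*(-6)²)*(1/105) = (-35 + 7*36)*(1/105) = (-35 + 252)*(1/105) = 217*(1/105) = 31/15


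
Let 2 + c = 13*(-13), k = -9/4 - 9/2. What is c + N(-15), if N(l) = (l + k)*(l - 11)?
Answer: 789/2 ≈ 394.50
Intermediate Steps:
k = -27/4 (k = -9*1/4 - 9*1/2 = -9/4 - 9/2 = -27/4 ≈ -6.7500)
c = -171 (c = -2 + 13*(-13) = -2 - 169 = -171)
N(l) = (-11 + l)*(-27/4 + l) (N(l) = (l - 27/4)*(l - 11) = (-27/4 + l)*(-11 + l) = (-11 + l)*(-27/4 + l))
c + N(-15) = -171 + (297/4 + (-15)**2 - 71/4*(-15)) = -171 + (297/4 + 225 + 1065/4) = -171 + 1131/2 = 789/2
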